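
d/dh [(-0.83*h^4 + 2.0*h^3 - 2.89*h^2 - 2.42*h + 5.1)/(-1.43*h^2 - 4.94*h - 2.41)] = (2.3738*h^5 + 9.4406*h^4 - 11.7588*h^3 - 3.644*h^2 + 28.5158*h + 31.0262)/(2.0449*h^4 + 14.1284*h^3 + 31.2962*h^2 + 23.8108*h + 5.8081)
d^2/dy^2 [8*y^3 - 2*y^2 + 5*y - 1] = 48*y - 4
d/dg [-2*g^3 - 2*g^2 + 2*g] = -6*g^2 - 4*g + 2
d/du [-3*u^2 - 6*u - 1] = -6*u - 6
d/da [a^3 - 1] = 3*a^2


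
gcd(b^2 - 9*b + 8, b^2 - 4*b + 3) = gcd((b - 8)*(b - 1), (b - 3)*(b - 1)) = b - 1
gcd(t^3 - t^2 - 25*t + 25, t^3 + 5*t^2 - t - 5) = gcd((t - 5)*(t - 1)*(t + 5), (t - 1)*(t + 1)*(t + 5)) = t^2 + 4*t - 5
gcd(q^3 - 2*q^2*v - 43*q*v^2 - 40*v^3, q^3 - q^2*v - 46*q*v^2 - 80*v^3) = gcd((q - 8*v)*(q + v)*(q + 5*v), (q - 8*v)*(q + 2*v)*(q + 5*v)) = q^2 - 3*q*v - 40*v^2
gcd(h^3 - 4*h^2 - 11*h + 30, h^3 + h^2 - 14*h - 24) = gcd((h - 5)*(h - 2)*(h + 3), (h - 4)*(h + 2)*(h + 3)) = h + 3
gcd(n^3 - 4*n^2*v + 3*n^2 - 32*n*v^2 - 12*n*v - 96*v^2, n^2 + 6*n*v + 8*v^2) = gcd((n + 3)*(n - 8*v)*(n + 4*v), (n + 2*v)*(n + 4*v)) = n + 4*v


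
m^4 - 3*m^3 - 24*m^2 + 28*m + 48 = (m - 6)*(m - 2)*(m + 1)*(m + 4)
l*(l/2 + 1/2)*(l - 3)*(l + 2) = l^4/2 - 7*l^2/2 - 3*l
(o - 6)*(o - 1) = o^2 - 7*o + 6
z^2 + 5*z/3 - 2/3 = (z - 1/3)*(z + 2)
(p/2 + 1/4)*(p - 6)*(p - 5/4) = p^3/2 - 27*p^2/8 + 31*p/16 + 15/8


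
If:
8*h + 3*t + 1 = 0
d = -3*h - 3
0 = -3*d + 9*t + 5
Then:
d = -26/5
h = 11/15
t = -103/45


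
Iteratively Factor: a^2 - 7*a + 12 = (a - 4)*(a - 3)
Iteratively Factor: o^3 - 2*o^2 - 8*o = (o)*(o^2 - 2*o - 8) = o*(o - 4)*(o + 2)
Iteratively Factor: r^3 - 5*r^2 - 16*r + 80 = (r + 4)*(r^2 - 9*r + 20) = (r - 5)*(r + 4)*(r - 4)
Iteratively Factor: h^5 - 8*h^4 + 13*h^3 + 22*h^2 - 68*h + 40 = (h + 2)*(h^4 - 10*h^3 + 33*h^2 - 44*h + 20) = (h - 2)*(h + 2)*(h^3 - 8*h^2 + 17*h - 10) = (h - 2)*(h - 1)*(h + 2)*(h^2 - 7*h + 10) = (h - 5)*(h - 2)*(h - 1)*(h + 2)*(h - 2)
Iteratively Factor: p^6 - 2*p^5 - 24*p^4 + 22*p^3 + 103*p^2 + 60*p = (p + 1)*(p^5 - 3*p^4 - 21*p^3 + 43*p^2 + 60*p) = p*(p + 1)*(p^4 - 3*p^3 - 21*p^2 + 43*p + 60) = p*(p - 3)*(p + 1)*(p^3 - 21*p - 20) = p*(p - 3)*(p + 1)^2*(p^2 - p - 20) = p*(p - 3)*(p + 1)^2*(p + 4)*(p - 5)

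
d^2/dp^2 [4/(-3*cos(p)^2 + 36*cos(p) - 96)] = 4*(4*sin(p)^4 - 18*sin(p)^2 + 429*cos(p) - 9*cos(3*p) - 210)/(3*(cos(p) - 8)^3*(cos(p) - 4)^3)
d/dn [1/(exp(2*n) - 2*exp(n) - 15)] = 2*(1 - exp(n))*exp(n)/(-exp(2*n) + 2*exp(n) + 15)^2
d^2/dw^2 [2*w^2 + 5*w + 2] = 4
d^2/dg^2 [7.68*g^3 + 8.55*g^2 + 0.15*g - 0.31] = 46.08*g + 17.1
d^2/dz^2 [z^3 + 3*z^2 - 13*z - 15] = 6*z + 6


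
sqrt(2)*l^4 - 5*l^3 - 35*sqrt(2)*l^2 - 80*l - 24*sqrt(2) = (l - 6*sqrt(2))*(l + sqrt(2))*(l + 2*sqrt(2))*(sqrt(2)*l + 1)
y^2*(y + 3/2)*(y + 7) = y^4 + 17*y^3/2 + 21*y^2/2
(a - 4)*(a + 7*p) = a^2 + 7*a*p - 4*a - 28*p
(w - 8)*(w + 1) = w^2 - 7*w - 8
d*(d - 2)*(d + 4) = d^3 + 2*d^2 - 8*d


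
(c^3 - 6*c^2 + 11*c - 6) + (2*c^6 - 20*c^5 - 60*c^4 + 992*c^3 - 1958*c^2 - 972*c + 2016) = 2*c^6 - 20*c^5 - 60*c^4 + 993*c^3 - 1964*c^2 - 961*c + 2010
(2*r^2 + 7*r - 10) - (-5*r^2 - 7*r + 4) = 7*r^2 + 14*r - 14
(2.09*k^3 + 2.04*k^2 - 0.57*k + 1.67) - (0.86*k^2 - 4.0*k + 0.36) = 2.09*k^3 + 1.18*k^2 + 3.43*k + 1.31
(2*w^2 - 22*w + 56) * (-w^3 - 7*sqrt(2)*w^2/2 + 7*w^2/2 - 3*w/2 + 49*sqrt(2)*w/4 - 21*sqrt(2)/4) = -2*w^5 - 7*sqrt(2)*w^4 + 29*w^4 - 136*w^3 + 203*sqrt(2)*w^3/2 - 476*sqrt(2)*w^2 + 229*w^2 - 84*w + 1603*sqrt(2)*w/2 - 294*sqrt(2)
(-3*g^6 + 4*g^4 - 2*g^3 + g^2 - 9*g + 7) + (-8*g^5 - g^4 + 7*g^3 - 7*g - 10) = -3*g^6 - 8*g^5 + 3*g^4 + 5*g^3 + g^2 - 16*g - 3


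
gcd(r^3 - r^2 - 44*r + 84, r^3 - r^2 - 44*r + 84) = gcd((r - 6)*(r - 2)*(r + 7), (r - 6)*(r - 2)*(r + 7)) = r^3 - r^2 - 44*r + 84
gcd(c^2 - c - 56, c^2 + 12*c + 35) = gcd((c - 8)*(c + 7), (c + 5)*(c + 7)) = c + 7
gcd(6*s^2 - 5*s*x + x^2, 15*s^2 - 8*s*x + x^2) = -3*s + x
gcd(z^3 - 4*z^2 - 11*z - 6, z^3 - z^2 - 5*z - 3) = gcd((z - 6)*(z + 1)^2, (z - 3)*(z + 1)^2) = z^2 + 2*z + 1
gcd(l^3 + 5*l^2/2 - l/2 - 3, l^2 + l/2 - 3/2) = l^2 + l/2 - 3/2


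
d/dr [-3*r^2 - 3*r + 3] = -6*r - 3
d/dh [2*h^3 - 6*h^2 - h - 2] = 6*h^2 - 12*h - 1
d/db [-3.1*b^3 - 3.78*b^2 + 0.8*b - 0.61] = -9.3*b^2 - 7.56*b + 0.8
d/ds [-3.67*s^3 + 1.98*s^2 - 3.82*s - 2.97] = -11.01*s^2 + 3.96*s - 3.82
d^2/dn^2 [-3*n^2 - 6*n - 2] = -6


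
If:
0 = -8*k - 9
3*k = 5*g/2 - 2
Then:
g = -11/20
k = -9/8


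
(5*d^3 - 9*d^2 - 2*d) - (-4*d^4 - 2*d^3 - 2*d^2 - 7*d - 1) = 4*d^4 + 7*d^3 - 7*d^2 + 5*d + 1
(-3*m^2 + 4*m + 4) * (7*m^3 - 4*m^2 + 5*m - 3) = -21*m^5 + 40*m^4 - 3*m^3 + 13*m^2 + 8*m - 12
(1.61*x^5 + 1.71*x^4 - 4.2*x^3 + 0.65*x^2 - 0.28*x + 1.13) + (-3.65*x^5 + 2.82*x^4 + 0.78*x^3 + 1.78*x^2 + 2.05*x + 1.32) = -2.04*x^5 + 4.53*x^4 - 3.42*x^3 + 2.43*x^2 + 1.77*x + 2.45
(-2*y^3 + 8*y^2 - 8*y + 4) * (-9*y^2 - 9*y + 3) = 18*y^5 - 54*y^4 - 6*y^3 + 60*y^2 - 60*y + 12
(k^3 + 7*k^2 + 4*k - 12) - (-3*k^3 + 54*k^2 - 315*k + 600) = 4*k^3 - 47*k^2 + 319*k - 612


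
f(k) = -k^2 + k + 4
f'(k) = 1 - 2*k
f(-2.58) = -5.24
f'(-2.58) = 6.16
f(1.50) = 3.25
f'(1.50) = -2.00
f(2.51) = 0.21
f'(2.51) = -4.02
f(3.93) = -7.51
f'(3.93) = -6.86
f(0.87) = 4.11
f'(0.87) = -0.74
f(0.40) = 4.24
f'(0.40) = 0.20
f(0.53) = 4.25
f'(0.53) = -0.06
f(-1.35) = 0.83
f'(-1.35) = 3.70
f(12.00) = -128.00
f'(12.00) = -23.00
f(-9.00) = -86.00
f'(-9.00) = 19.00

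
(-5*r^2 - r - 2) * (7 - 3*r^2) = 15*r^4 + 3*r^3 - 29*r^2 - 7*r - 14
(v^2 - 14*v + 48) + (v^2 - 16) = 2*v^2 - 14*v + 32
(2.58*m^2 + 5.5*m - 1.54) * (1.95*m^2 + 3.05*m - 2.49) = 5.031*m^4 + 18.594*m^3 + 7.3478*m^2 - 18.392*m + 3.8346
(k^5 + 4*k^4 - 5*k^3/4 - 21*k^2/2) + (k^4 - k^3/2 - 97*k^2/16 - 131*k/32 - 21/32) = k^5 + 5*k^4 - 7*k^3/4 - 265*k^2/16 - 131*k/32 - 21/32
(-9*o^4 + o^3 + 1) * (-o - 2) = 9*o^5 + 17*o^4 - 2*o^3 - o - 2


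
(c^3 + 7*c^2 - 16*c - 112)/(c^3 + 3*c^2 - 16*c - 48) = (c + 7)/(c + 3)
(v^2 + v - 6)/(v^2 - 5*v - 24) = (v - 2)/(v - 8)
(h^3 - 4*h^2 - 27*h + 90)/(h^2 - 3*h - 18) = (h^2 + 2*h - 15)/(h + 3)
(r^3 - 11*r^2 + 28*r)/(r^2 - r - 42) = r*(r - 4)/(r + 6)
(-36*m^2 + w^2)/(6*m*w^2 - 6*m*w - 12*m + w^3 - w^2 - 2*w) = (-6*m + w)/(w^2 - w - 2)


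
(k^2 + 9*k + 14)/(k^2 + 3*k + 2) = (k + 7)/(k + 1)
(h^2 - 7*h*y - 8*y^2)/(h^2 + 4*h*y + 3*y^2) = (h - 8*y)/(h + 3*y)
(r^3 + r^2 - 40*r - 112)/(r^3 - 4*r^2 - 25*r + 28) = (r + 4)/(r - 1)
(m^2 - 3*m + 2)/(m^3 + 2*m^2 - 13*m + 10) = 1/(m + 5)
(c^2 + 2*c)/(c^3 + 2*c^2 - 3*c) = (c + 2)/(c^2 + 2*c - 3)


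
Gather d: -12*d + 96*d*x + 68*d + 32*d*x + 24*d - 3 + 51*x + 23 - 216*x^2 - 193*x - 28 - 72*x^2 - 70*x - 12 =d*(128*x + 80) - 288*x^2 - 212*x - 20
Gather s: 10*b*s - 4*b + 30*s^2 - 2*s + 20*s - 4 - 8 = -4*b + 30*s^2 + s*(10*b + 18) - 12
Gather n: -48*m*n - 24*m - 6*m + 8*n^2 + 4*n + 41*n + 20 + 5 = -30*m + 8*n^2 + n*(45 - 48*m) + 25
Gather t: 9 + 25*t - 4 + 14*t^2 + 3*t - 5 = 14*t^2 + 28*t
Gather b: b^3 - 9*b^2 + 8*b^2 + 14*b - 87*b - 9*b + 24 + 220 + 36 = b^3 - b^2 - 82*b + 280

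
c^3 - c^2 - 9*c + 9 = (c - 3)*(c - 1)*(c + 3)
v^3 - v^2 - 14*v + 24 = (v - 3)*(v - 2)*(v + 4)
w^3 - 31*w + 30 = (w - 5)*(w - 1)*(w + 6)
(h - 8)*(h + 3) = h^2 - 5*h - 24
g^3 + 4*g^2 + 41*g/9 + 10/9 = (g + 1/3)*(g + 5/3)*(g + 2)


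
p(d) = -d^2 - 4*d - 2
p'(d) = -2*d - 4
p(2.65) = -19.62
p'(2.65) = -9.30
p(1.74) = -11.99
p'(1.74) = -7.48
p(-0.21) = -1.20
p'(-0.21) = -3.58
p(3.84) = -32.11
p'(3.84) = -11.68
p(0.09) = -2.37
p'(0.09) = -4.18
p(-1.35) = 1.58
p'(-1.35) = -1.30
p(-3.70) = -0.89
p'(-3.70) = 3.40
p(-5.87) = -12.98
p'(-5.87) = 7.74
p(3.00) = -23.00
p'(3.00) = -10.00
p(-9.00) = -47.00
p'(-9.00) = 14.00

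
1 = 1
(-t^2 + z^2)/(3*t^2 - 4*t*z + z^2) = (t + z)/(-3*t + z)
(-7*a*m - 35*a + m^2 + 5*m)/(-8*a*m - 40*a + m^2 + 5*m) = (7*a - m)/(8*a - m)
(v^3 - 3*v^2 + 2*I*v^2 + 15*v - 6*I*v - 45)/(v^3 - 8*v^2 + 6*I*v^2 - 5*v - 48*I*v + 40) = (v^2 - 3*v*(1 + I) + 9*I)/(v^2 + v*(-8 + I) - 8*I)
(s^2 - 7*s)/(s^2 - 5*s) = (s - 7)/(s - 5)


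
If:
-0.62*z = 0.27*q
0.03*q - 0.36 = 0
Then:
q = 12.00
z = -5.23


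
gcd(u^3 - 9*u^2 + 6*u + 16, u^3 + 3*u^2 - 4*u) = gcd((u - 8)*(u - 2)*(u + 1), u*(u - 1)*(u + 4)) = 1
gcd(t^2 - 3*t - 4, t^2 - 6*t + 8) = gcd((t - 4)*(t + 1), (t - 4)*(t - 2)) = t - 4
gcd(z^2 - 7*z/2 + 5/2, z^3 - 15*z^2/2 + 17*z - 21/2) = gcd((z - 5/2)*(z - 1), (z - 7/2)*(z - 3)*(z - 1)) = z - 1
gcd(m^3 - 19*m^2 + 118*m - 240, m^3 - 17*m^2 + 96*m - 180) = m^2 - 11*m + 30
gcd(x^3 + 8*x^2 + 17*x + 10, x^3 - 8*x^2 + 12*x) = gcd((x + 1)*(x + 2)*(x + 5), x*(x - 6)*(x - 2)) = 1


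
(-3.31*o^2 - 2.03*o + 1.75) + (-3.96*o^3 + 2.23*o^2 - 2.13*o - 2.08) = -3.96*o^3 - 1.08*o^2 - 4.16*o - 0.33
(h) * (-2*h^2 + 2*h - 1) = -2*h^3 + 2*h^2 - h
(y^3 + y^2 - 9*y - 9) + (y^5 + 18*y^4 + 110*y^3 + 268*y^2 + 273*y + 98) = y^5 + 18*y^4 + 111*y^3 + 269*y^2 + 264*y + 89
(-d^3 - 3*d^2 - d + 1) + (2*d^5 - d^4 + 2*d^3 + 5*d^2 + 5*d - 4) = 2*d^5 - d^4 + d^3 + 2*d^2 + 4*d - 3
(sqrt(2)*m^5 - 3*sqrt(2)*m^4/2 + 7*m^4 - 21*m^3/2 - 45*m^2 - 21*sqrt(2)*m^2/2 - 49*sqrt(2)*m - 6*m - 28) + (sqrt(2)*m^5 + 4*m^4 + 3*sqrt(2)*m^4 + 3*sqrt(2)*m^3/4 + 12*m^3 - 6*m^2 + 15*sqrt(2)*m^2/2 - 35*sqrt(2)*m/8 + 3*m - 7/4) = 2*sqrt(2)*m^5 + 3*sqrt(2)*m^4/2 + 11*m^4 + 3*sqrt(2)*m^3/4 + 3*m^3/2 - 51*m^2 - 3*sqrt(2)*m^2 - 427*sqrt(2)*m/8 - 3*m - 119/4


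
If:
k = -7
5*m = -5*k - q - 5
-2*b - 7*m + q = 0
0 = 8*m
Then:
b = 15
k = -7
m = 0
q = 30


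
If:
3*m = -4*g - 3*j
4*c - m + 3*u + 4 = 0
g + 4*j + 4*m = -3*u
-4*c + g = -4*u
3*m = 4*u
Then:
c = -183/248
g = -27/62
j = 44/31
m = -26/31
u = -39/62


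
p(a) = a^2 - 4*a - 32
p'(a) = 2*a - 4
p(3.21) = -34.54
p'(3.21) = 2.42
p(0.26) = -32.97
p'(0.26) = -3.48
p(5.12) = -26.27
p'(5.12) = 6.24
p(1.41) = -35.65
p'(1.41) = -1.18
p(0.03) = -32.12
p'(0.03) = -3.94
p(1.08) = -35.15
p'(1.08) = -1.84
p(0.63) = -34.12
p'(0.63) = -2.74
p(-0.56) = -29.45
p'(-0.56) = -5.12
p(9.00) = 13.00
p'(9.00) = 14.00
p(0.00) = -32.00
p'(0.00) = -4.00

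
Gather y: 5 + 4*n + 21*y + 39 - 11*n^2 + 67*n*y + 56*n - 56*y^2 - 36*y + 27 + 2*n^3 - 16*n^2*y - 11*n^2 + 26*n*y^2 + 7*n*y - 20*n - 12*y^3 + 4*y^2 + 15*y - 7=2*n^3 - 22*n^2 + 40*n - 12*y^3 + y^2*(26*n - 52) + y*(-16*n^2 + 74*n) + 64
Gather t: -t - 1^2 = -t - 1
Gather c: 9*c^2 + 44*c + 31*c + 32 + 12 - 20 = 9*c^2 + 75*c + 24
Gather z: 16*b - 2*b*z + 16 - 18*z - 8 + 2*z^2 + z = 16*b + 2*z^2 + z*(-2*b - 17) + 8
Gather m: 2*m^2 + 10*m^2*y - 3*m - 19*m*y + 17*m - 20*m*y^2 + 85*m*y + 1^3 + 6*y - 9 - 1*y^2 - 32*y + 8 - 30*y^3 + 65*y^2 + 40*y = m^2*(10*y + 2) + m*(-20*y^2 + 66*y + 14) - 30*y^3 + 64*y^2 + 14*y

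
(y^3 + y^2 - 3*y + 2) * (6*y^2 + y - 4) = 6*y^5 + 7*y^4 - 21*y^3 + 5*y^2 + 14*y - 8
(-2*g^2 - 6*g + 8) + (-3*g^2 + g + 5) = -5*g^2 - 5*g + 13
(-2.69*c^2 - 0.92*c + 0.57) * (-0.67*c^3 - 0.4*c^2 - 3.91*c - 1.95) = 1.8023*c^5 + 1.6924*c^4 + 10.504*c^3 + 8.6147*c^2 - 0.4347*c - 1.1115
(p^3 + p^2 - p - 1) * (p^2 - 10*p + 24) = p^5 - 9*p^4 + 13*p^3 + 33*p^2 - 14*p - 24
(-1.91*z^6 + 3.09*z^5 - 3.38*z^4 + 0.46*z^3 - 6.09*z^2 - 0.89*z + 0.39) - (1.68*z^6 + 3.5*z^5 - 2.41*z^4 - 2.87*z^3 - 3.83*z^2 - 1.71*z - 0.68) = -3.59*z^6 - 0.41*z^5 - 0.97*z^4 + 3.33*z^3 - 2.26*z^2 + 0.82*z + 1.07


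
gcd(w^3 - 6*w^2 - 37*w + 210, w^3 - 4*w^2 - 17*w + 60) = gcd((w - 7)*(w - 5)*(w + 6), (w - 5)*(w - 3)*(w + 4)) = w - 5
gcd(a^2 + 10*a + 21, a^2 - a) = 1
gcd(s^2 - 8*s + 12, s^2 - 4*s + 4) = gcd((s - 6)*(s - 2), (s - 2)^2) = s - 2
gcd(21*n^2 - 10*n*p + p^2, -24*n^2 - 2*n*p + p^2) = 1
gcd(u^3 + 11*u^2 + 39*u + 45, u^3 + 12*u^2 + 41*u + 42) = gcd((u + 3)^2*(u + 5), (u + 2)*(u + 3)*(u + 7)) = u + 3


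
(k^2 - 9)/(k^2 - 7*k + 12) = (k + 3)/(k - 4)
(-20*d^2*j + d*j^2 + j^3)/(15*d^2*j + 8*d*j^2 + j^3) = (-4*d + j)/(3*d + j)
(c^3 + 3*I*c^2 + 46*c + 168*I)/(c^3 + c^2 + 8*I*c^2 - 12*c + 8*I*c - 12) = (c^2 - 3*I*c + 28)/(c^2 + c*(1 + 2*I) + 2*I)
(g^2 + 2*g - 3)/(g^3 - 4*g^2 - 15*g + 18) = 1/(g - 6)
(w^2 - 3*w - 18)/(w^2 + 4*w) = (w^2 - 3*w - 18)/(w*(w + 4))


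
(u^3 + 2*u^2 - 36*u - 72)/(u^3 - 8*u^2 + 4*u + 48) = (u + 6)/(u - 4)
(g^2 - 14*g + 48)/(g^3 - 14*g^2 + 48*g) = 1/g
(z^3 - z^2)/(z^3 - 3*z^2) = (z - 1)/(z - 3)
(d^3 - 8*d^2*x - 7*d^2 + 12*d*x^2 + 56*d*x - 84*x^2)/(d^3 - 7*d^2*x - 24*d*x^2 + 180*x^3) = (-d^2 + 2*d*x + 7*d - 14*x)/(-d^2 + d*x + 30*x^2)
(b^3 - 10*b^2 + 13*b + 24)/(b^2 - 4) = (b^3 - 10*b^2 + 13*b + 24)/(b^2 - 4)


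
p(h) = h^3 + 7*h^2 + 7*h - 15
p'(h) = 3*h^2 + 14*h + 7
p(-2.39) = -5.40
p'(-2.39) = -9.32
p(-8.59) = -192.45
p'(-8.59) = 108.10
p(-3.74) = 4.42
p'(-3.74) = -3.40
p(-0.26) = -16.36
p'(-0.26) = 3.56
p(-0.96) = -16.15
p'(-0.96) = -3.68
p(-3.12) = 0.93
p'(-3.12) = -7.48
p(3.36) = 125.48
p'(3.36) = 87.91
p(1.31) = 8.43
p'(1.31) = 30.49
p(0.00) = -15.00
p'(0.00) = 7.00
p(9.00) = 1344.00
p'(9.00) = 376.00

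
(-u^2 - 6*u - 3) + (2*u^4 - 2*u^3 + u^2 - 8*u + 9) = 2*u^4 - 2*u^3 - 14*u + 6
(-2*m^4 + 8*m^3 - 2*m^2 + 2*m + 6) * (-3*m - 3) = 6*m^5 - 18*m^4 - 18*m^3 - 24*m - 18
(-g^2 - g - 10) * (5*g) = -5*g^3 - 5*g^2 - 50*g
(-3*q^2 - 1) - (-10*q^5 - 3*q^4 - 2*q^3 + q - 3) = 10*q^5 + 3*q^4 + 2*q^3 - 3*q^2 - q + 2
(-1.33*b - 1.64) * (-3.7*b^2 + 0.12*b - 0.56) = 4.921*b^3 + 5.9084*b^2 + 0.548*b + 0.9184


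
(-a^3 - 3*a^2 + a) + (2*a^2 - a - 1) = -a^3 - a^2 - 1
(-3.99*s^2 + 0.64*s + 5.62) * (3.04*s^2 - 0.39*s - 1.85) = -12.1296*s^4 + 3.5017*s^3 + 24.2167*s^2 - 3.3758*s - 10.397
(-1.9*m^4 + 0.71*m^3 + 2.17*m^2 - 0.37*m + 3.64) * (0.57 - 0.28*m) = 0.532*m^5 - 1.2818*m^4 - 0.2029*m^3 + 1.3405*m^2 - 1.2301*m + 2.0748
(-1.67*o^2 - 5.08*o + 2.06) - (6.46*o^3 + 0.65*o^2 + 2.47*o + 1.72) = -6.46*o^3 - 2.32*o^2 - 7.55*o + 0.34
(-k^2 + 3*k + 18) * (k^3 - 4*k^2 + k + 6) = -k^5 + 7*k^4 + 5*k^3 - 75*k^2 + 36*k + 108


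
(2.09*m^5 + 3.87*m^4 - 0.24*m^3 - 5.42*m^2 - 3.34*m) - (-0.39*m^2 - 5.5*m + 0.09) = 2.09*m^5 + 3.87*m^4 - 0.24*m^3 - 5.03*m^2 + 2.16*m - 0.09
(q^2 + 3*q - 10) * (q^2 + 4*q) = q^4 + 7*q^3 + 2*q^2 - 40*q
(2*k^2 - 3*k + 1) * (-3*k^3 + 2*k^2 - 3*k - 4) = -6*k^5 + 13*k^4 - 15*k^3 + 3*k^2 + 9*k - 4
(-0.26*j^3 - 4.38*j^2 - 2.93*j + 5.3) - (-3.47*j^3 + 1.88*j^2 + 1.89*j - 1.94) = 3.21*j^3 - 6.26*j^2 - 4.82*j + 7.24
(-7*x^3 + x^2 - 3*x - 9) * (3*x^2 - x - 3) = -21*x^5 + 10*x^4 + 11*x^3 - 27*x^2 + 18*x + 27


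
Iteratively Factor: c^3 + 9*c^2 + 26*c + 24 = (c + 4)*(c^2 + 5*c + 6) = (c + 3)*(c + 4)*(c + 2)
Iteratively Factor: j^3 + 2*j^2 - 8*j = (j - 2)*(j^2 + 4*j) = (j - 2)*(j + 4)*(j)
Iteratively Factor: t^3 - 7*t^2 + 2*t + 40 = (t + 2)*(t^2 - 9*t + 20) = (t - 4)*(t + 2)*(t - 5)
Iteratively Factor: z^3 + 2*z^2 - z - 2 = (z + 2)*(z^2 - 1) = (z + 1)*(z + 2)*(z - 1)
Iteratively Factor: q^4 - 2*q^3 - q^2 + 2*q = (q + 1)*(q^3 - 3*q^2 + 2*q) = (q - 2)*(q + 1)*(q^2 - q) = (q - 2)*(q - 1)*(q + 1)*(q)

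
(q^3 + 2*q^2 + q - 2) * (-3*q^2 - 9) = -3*q^5 - 6*q^4 - 12*q^3 - 12*q^2 - 9*q + 18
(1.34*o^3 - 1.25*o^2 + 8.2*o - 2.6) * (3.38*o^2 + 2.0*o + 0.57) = 4.5292*o^5 - 1.545*o^4 + 25.9798*o^3 + 6.8995*o^2 - 0.526000000000001*o - 1.482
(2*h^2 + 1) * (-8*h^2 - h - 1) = -16*h^4 - 2*h^3 - 10*h^2 - h - 1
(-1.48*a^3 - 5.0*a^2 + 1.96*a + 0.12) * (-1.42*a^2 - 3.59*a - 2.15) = 2.1016*a^5 + 12.4132*a^4 + 18.3488*a^3 + 3.5432*a^2 - 4.6448*a - 0.258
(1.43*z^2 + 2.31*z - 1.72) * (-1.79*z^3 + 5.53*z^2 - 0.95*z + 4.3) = -2.5597*z^5 + 3.773*z^4 + 14.4946*z^3 - 5.5571*z^2 + 11.567*z - 7.396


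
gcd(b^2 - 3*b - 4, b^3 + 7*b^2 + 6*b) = b + 1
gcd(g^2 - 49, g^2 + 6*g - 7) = g + 7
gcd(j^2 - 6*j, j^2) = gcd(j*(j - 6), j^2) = j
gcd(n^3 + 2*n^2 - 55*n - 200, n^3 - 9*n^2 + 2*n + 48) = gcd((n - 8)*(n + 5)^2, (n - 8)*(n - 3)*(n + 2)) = n - 8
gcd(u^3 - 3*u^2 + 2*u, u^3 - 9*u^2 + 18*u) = u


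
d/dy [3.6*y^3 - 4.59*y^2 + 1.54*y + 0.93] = 10.8*y^2 - 9.18*y + 1.54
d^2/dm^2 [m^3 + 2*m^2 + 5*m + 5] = 6*m + 4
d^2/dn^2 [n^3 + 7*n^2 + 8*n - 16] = 6*n + 14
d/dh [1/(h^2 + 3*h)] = (-2*h - 3)/(h^2*(h + 3)^2)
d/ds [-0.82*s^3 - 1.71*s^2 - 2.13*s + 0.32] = -2.46*s^2 - 3.42*s - 2.13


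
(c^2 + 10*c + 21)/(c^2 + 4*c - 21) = (c + 3)/(c - 3)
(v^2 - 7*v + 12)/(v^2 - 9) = (v - 4)/(v + 3)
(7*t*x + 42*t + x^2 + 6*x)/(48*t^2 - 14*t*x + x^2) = (7*t*x + 42*t + x^2 + 6*x)/(48*t^2 - 14*t*x + x^2)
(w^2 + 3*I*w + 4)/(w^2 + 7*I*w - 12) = (w - I)/(w + 3*I)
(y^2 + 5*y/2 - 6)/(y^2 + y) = (y^2 + 5*y/2 - 6)/(y*(y + 1))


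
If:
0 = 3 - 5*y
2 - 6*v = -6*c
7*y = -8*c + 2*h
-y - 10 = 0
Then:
No Solution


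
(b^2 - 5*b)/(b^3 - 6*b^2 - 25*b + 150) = b/(b^2 - b - 30)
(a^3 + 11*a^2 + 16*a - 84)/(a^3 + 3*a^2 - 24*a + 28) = (a + 6)/(a - 2)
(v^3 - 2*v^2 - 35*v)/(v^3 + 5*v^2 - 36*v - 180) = v*(v - 7)/(v^2 - 36)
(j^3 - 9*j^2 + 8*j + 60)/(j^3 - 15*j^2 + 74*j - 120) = (j + 2)/(j - 4)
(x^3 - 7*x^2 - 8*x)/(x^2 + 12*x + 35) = x*(x^2 - 7*x - 8)/(x^2 + 12*x + 35)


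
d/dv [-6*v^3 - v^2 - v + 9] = -18*v^2 - 2*v - 1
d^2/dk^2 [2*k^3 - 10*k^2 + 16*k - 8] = 12*k - 20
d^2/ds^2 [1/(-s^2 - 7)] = 2*(7 - 3*s^2)/(s^2 + 7)^3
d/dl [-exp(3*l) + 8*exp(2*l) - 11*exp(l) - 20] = (-3*exp(2*l) + 16*exp(l) - 11)*exp(l)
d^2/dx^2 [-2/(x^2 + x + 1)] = 4*(x^2 + x - (2*x + 1)^2 + 1)/(x^2 + x + 1)^3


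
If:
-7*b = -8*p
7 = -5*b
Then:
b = -7/5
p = -49/40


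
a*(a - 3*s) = a^2 - 3*a*s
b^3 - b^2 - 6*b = b*(b - 3)*(b + 2)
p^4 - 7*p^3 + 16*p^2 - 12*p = p*(p - 3)*(p - 2)^2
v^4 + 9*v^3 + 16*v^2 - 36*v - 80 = (v - 2)*(v + 2)*(v + 4)*(v + 5)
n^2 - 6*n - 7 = (n - 7)*(n + 1)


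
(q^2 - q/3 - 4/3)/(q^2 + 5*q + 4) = (q - 4/3)/(q + 4)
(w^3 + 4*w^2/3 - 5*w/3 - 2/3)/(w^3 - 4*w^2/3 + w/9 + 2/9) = 3*(w + 2)/(3*w - 2)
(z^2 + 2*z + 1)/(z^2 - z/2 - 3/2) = 2*(z + 1)/(2*z - 3)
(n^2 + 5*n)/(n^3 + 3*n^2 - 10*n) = 1/(n - 2)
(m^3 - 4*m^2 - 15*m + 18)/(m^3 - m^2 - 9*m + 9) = (m - 6)/(m - 3)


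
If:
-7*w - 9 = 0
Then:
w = -9/7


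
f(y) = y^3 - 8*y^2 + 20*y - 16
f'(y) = 3*y^2 - 16*y + 20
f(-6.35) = -721.63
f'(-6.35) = 242.57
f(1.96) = -0.00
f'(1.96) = 0.16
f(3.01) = -1.01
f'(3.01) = -0.98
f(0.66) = -6.00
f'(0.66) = 10.75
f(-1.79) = -83.17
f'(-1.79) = 58.25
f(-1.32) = -58.64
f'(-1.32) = 46.35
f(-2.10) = -102.54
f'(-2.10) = 66.83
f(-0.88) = -40.48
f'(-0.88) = 36.40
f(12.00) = 800.00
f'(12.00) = 260.00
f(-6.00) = -640.00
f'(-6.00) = 224.00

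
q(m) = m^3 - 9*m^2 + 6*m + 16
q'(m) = 3*m^2 - 18*m + 6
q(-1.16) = -4.63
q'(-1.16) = 30.92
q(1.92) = 1.42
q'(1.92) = -17.50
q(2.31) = -5.84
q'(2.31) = -19.57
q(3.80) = -36.29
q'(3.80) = -19.08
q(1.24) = 11.51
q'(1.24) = -11.71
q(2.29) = -5.45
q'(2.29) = -19.49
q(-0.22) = 14.23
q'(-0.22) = 10.11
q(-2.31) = -58.21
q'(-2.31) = 63.59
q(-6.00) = -560.00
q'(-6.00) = 222.00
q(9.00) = 70.00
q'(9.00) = 87.00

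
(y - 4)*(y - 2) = y^2 - 6*y + 8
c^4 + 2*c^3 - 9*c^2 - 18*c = c*(c - 3)*(c + 2)*(c + 3)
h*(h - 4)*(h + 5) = h^3 + h^2 - 20*h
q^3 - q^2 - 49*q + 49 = (q - 7)*(q - 1)*(q + 7)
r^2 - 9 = (r - 3)*(r + 3)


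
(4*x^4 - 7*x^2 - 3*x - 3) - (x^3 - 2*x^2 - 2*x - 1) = 4*x^4 - x^3 - 5*x^2 - x - 2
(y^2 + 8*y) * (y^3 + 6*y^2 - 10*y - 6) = y^5 + 14*y^4 + 38*y^3 - 86*y^2 - 48*y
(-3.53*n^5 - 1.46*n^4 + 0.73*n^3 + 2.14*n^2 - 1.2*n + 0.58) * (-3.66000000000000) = 12.9198*n^5 + 5.3436*n^4 - 2.6718*n^3 - 7.8324*n^2 + 4.392*n - 2.1228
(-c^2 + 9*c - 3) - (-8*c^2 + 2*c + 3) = 7*c^2 + 7*c - 6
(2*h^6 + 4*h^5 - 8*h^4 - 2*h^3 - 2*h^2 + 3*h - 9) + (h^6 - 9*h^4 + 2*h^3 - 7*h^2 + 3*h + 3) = 3*h^6 + 4*h^5 - 17*h^4 - 9*h^2 + 6*h - 6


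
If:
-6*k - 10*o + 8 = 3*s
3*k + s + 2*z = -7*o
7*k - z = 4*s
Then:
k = 91*z/125 + 224/125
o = -93*z/125 - 152/125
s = 128*z/125 + 392/125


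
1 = 1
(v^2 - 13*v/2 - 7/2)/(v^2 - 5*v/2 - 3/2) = (v - 7)/(v - 3)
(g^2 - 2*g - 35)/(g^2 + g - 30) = (g^2 - 2*g - 35)/(g^2 + g - 30)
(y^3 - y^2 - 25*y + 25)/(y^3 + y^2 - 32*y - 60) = (y^2 - 6*y + 5)/(y^2 - 4*y - 12)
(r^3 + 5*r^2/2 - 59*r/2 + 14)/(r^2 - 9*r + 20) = (2*r^2 + 13*r - 7)/(2*(r - 5))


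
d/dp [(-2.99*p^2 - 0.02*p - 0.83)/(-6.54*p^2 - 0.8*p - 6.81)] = (2.2612*p^2 + 29.8674*p - 0.5278)/(42.7716*p^4 + 10.464*p^3 + 89.7148*p^2 + 10.896*p + 46.3761)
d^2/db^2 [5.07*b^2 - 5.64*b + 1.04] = 10.1400000000000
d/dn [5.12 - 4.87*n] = -4.87000000000000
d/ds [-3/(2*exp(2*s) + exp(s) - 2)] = (12*exp(s) + 3)*exp(s)/(2*exp(2*s) + exp(s) - 2)^2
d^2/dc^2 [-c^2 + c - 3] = -2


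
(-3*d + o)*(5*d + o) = -15*d^2 + 2*d*o + o^2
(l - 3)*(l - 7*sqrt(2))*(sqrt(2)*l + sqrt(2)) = sqrt(2)*l^3 - 14*l^2 - 2*sqrt(2)*l^2 - 3*sqrt(2)*l + 28*l + 42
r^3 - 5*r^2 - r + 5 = (r - 5)*(r - 1)*(r + 1)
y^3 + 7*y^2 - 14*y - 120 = (y - 4)*(y + 5)*(y + 6)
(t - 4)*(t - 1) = t^2 - 5*t + 4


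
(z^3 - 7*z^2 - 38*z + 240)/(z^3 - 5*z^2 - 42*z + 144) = (z - 5)/(z - 3)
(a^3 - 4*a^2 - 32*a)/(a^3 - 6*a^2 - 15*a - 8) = a*(a + 4)/(a^2 + 2*a + 1)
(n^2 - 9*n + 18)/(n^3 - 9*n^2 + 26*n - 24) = (n - 6)/(n^2 - 6*n + 8)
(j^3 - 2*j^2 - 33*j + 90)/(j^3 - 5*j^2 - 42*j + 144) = (j - 5)/(j - 8)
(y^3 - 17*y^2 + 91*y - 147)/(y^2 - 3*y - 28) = (y^2 - 10*y + 21)/(y + 4)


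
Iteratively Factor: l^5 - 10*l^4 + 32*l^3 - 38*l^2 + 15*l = (l - 5)*(l^4 - 5*l^3 + 7*l^2 - 3*l) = (l - 5)*(l - 1)*(l^3 - 4*l^2 + 3*l) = (l - 5)*(l - 1)^2*(l^2 - 3*l) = (l - 5)*(l - 3)*(l - 1)^2*(l)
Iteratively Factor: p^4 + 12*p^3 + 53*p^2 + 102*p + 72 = (p + 4)*(p^3 + 8*p^2 + 21*p + 18) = (p + 3)*(p + 4)*(p^2 + 5*p + 6) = (p + 3)^2*(p + 4)*(p + 2)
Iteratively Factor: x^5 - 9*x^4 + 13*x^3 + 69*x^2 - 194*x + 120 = (x - 4)*(x^4 - 5*x^3 - 7*x^2 + 41*x - 30) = (x - 4)*(x - 2)*(x^3 - 3*x^2 - 13*x + 15) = (x - 4)*(x - 2)*(x + 3)*(x^2 - 6*x + 5) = (x - 4)*(x - 2)*(x - 1)*(x + 3)*(x - 5)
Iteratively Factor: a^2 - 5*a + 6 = (a - 2)*(a - 3)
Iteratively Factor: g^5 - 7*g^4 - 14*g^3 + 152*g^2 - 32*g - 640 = (g + 4)*(g^4 - 11*g^3 + 30*g^2 + 32*g - 160) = (g - 4)*(g + 4)*(g^3 - 7*g^2 + 2*g + 40) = (g - 4)*(g + 2)*(g + 4)*(g^2 - 9*g + 20) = (g - 4)^2*(g + 2)*(g + 4)*(g - 5)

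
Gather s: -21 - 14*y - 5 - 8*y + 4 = -22*y - 22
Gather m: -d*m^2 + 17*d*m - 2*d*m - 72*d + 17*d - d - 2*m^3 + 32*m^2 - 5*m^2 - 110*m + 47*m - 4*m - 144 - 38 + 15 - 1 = -56*d - 2*m^3 + m^2*(27 - d) + m*(15*d - 67) - 168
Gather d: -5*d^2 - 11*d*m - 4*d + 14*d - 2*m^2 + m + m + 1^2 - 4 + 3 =-5*d^2 + d*(10 - 11*m) - 2*m^2 + 2*m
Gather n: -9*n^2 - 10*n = -9*n^2 - 10*n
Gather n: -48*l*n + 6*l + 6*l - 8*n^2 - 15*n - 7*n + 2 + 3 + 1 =12*l - 8*n^2 + n*(-48*l - 22) + 6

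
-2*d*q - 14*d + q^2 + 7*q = (-2*d + q)*(q + 7)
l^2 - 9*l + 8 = (l - 8)*(l - 1)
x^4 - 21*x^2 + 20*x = x*(x - 4)*(x - 1)*(x + 5)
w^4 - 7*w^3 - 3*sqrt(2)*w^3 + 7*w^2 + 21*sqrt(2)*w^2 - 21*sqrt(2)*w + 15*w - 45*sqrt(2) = (w - 5)*(w - 3)*(w + 1)*(w - 3*sqrt(2))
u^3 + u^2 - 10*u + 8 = (u - 2)*(u - 1)*(u + 4)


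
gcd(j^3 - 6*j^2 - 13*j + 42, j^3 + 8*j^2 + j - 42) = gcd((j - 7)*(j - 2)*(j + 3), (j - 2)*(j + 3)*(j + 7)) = j^2 + j - 6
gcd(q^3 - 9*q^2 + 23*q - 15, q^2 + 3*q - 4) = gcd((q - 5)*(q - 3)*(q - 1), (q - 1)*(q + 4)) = q - 1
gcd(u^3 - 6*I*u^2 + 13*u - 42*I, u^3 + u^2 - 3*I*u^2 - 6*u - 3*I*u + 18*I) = 1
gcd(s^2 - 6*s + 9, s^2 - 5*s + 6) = s - 3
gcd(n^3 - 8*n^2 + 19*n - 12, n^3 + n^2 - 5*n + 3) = n - 1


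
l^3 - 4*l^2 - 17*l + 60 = (l - 5)*(l - 3)*(l + 4)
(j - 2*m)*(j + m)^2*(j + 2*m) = j^4 + 2*j^3*m - 3*j^2*m^2 - 8*j*m^3 - 4*m^4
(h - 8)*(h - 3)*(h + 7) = h^3 - 4*h^2 - 53*h + 168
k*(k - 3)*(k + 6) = k^3 + 3*k^2 - 18*k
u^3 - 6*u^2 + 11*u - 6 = (u - 3)*(u - 2)*(u - 1)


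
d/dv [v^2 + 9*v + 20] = 2*v + 9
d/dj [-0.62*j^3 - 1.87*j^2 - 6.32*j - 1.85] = -1.86*j^2 - 3.74*j - 6.32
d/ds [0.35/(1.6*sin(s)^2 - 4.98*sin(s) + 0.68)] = (1.743 - 1.12*sin(s))*cos(s)/(1.6*sin(s)^2 - 4.98*sin(s) + 0.68)^2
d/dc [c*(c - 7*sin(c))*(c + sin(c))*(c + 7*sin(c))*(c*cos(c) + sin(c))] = -c^5*sin(c) - 2*c^4*sin(c)^2 + 6*c^4*cos(c) + c^4 + 147*c^3*sin(c)^3 + 6*c^3*sin(c)*cos(c) - 94*c^3*sin(c) + 196*c^2*sin(c)^4 - 294*c^2*sin(c)^2*cos(c) - 144*c^2*sin(c)^2 - 294*c*sin(c)^3*cos(c) - 98*c*sin(c)^3 - 49*sin(c)^4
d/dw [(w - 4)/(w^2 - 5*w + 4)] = -1/(w^2 - 2*w + 1)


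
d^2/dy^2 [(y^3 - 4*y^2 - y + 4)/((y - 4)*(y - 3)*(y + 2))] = 2*(y^3 + 15*y^2 + 3*y + 29)/(y^6 - 3*y^5 - 15*y^4 + 35*y^3 + 90*y^2 - 108*y - 216)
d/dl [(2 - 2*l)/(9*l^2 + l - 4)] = 2*(-9*l^2 - l + (l - 1)*(18*l + 1) + 4)/(9*l^2 + l - 4)^2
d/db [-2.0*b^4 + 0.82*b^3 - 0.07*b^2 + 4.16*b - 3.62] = -8.0*b^3 + 2.46*b^2 - 0.14*b + 4.16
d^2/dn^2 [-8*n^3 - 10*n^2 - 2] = -48*n - 20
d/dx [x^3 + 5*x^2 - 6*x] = 3*x^2 + 10*x - 6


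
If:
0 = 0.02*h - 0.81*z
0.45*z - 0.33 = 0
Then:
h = 29.70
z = 0.73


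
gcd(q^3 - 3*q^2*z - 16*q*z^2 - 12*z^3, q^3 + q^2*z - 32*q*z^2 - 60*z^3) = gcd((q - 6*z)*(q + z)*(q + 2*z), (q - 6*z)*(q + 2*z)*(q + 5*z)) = -q^2 + 4*q*z + 12*z^2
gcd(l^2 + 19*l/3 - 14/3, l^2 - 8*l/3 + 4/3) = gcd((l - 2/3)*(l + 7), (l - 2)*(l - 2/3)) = l - 2/3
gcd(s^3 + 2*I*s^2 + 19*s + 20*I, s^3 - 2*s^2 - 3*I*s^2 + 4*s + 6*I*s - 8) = s^2 - 3*I*s + 4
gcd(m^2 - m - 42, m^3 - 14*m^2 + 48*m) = 1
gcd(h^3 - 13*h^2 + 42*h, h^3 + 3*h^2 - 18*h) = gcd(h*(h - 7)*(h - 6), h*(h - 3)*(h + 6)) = h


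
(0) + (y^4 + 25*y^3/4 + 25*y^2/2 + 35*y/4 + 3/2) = y^4 + 25*y^3/4 + 25*y^2/2 + 35*y/4 + 3/2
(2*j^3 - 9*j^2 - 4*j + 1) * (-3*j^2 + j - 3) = -6*j^5 + 29*j^4 - 3*j^3 + 20*j^2 + 13*j - 3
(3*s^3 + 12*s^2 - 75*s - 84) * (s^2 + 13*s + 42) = 3*s^5 + 51*s^4 + 207*s^3 - 555*s^2 - 4242*s - 3528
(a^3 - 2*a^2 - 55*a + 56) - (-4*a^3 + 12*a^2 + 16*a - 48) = 5*a^3 - 14*a^2 - 71*a + 104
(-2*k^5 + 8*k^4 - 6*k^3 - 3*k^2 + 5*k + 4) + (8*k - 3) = -2*k^5 + 8*k^4 - 6*k^3 - 3*k^2 + 13*k + 1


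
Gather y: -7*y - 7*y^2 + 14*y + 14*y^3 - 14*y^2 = 14*y^3 - 21*y^2 + 7*y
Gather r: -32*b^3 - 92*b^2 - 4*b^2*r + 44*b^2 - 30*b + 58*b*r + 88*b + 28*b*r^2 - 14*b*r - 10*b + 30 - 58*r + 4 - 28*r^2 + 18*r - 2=-32*b^3 - 48*b^2 + 48*b + r^2*(28*b - 28) + r*(-4*b^2 + 44*b - 40) + 32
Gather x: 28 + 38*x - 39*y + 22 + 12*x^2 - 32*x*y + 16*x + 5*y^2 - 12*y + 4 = 12*x^2 + x*(54 - 32*y) + 5*y^2 - 51*y + 54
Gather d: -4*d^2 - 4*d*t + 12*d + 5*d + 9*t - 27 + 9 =-4*d^2 + d*(17 - 4*t) + 9*t - 18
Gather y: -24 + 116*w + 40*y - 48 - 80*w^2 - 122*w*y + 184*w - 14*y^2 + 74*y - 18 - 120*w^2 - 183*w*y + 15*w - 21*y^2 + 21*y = -200*w^2 + 315*w - 35*y^2 + y*(135 - 305*w) - 90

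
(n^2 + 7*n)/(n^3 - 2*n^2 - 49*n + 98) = n/(n^2 - 9*n + 14)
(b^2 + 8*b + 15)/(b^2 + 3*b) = (b + 5)/b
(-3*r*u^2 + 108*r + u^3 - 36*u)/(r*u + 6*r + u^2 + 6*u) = (-3*r*u + 18*r + u^2 - 6*u)/(r + u)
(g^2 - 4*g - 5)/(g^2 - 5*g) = (g + 1)/g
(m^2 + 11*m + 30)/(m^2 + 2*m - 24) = (m + 5)/(m - 4)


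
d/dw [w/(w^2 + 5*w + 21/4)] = 4*(21 - 4*w^2)/(16*w^4 + 160*w^3 + 568*w^2 + 840*w + 441)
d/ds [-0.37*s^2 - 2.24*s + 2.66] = -0.74*s - 2.24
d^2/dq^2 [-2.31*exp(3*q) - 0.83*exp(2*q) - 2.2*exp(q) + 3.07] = (-20.79*exp(2*q) - 3.32*exp(q) - 2.2)*exp(q)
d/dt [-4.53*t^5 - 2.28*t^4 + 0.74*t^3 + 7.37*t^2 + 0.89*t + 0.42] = -22.65*t^4 - 9.12*t^3 + 2.22*t^2 + 14.74*t + 0.89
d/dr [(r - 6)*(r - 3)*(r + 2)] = r*(3*r - 14)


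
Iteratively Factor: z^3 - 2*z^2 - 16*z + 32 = (z - 4)*(z^2 + 2*z - 8) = (z - 4)*(z + 4)*(z - 2)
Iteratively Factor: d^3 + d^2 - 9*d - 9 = (d + 1)*(d^2 - 9) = (d + 1)*(d + 3)*(d - 3)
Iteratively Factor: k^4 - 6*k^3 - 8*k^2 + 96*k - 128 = (k - 2)*(k^3 - 4*k^2 - 16*k + 64) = (k - 4)*(k - 2)*(k^2 - 16) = (k - 4)*(k - 2)*(k + 4)*(k - 4)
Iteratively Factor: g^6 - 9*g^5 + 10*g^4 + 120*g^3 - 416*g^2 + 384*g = (g - 4)*(g^5 - 5*g^4 - 10*g^3 + 80*g^2 - 96*g) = (g - 4)*(g - 3)*(g^4 - 2*g^3 - 16*g^2 + 32*g) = (g - 4)*(g - 3)*(g - 2)*(g^3 - 16*g) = (g - 4)^2*(g - 3)*(g - 2)*(g^2 + 4*g) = g*(g - 4)^2*(g - 3)*(g - 2)*(g + 4)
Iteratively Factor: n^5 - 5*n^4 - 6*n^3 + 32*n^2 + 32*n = (n - 4)*(n^4 - n^3 - 10*n^2 - 8*n) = (n - 4)*(n + 1)*(n^3 - 2*n^2 - 8*n) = (n - 4)^2*(n + 1)*(n^2 + 2*n) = (n - 4)^2*(n + 1)*(n + 2)*(n)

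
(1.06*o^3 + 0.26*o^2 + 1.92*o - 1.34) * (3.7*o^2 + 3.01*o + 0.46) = 3.922*o^5 + 4.1526*o^4 + 8.3742*o^3 + 0.940799999999999*o^2 - 3.1502*o - 0.6164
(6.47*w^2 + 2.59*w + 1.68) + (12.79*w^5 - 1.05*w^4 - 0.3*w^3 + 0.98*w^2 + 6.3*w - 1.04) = 12.79*w^5 - 1.05*w^4 - 0.3*w^3 + 7.45*w^2 + 8.89*w + 0.64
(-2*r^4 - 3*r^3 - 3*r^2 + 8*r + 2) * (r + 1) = -2*r^5 - 5*r^4 - 6*r^3 + 5*r^2 + 10*r + 2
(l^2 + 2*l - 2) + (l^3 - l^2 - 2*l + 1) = l^3 - 1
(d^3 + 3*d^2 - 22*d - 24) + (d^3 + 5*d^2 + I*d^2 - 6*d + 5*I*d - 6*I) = 2*d^3 + 8*d^2 + I*d^2 - 28*d + 5*I*d - 24 - 6*I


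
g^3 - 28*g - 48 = (g - 6)*(g + 2)*(g + 4)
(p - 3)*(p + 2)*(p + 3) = p^3 + 2*p^2 - 9*p - 18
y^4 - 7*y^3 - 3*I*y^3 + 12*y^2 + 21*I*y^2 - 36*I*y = y*(y - 4)*(y - 3)*(y - 3*I)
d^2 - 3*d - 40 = (d - 8)*(d + 5)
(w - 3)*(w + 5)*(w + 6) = w^3 + 8*w^2 - 3*w - 90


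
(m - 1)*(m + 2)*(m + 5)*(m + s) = m^4 + m^3*s + 6*m^3 + 6*m^2*s + 3*m^2 + 3*m*s - 10*m - 10*s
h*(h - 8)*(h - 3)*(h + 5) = h^4 - 6*h^3 - 31*h^2 + 120*h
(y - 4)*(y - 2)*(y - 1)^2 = y^4 - 8*y^3 + 21*y^2 - 22*y + 8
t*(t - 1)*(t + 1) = t^3 - t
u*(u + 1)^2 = u^3 + 2*u^2 + u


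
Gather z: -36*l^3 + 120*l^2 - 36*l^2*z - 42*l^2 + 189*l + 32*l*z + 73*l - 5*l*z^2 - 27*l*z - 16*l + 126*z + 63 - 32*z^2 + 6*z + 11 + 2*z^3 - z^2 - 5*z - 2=-36*l^3 + 78*l^2 + 246*l + 2*z^3 + z^2*(-5*l - 33) + z*(-36*l^2 + 5*l + 127) + 72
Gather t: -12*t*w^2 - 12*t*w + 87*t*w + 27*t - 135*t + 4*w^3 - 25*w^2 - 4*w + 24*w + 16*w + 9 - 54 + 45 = t*(-12*w^2 + 75*w - 108) + 4*w^3 - 25*w^2 + 36*w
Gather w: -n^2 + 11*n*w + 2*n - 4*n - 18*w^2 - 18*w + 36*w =-n^2 - 2*n - 18*w^2 + w*(11*n + 18)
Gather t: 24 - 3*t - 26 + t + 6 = 4 - 2*t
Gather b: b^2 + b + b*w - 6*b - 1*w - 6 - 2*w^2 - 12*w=b^2 + b*(w - 5) - 2*w^2 - 13*w - 6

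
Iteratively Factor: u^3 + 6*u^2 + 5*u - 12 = (u + 4)*(u^2 + 2*u - 3) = (u + 3)*(u + 4)*(u - 1)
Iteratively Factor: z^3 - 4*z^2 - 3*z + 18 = (z - 3)*(z^2 - z - 6) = (z - 3)*(z + 2)*(z - 3)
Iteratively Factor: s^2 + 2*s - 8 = (s + 4)*(s - 2)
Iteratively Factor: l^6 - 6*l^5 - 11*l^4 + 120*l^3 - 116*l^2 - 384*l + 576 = (l - 4)*(l^5 - 2*l^4 - 19*l^3 + 44*l^2 + 60*l - 144) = (l - 4)*(l - 3)*(l^4 + l^3 - 16*l^2 - 4*l + 48) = (l - 4)*(l - 3)*(l + 2)*(l^3 - l^2 - 14*l + 24) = (l - 4)*(l - 3)*(l - 2)*(l + 2)*(l^2 + l - 12) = (l - 4)*(l - 3)*(l - 2)*(l + 2)*(l + 4)*(l - 3)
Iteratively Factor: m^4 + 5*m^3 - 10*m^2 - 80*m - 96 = (m + 4)*(m^3 + m^2 - 14*m - 24) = (m - 4)*(m + 4)*(m^2 + 5*m + 6) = (m - 4)*(m + 2)*(m + 4)*(m + 3)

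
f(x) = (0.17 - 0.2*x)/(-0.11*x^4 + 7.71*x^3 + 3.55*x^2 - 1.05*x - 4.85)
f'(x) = (0.17 - 0.2*x)*(0.44*x^3 - 23.13*x^2 - 7.1*x + 1.05)/(-0.11*x^4 + 7.71*x^3 + 3.55*x^2 - 1.05*x - 4.85)^2 - 0.2/(-0.11*x^4 + 7.71*x^3 + 3.55*x^2 - 1.05*x - 4.85)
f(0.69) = -0.02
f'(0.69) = -0.10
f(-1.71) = -0.02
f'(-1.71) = -0.02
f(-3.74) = -0.00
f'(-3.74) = -0.00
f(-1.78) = -0.01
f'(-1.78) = -0.02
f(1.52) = -0.00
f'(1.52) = 0.00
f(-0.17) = -0.04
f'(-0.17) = 0.06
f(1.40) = -0.01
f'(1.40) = 0.00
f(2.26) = -0.00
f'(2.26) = 0.00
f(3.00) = -0.00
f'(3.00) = 0.00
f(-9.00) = -0.00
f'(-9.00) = -0.00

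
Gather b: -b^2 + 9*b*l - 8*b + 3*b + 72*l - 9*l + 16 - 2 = -b^2 + b*(9*l - 5) + 63*l + 14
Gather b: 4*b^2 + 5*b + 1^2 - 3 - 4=4*b^2 + 5*b - 6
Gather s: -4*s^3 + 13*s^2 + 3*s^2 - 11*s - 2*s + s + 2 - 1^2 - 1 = -4*s^3 + 16*s^2 - 12*s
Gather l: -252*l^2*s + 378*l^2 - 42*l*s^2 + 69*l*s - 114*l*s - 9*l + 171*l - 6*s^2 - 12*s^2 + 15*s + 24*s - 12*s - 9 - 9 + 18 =l^2*(378 - 252*s) + l*(-42*s^2 - 45*s + 162) - 18*s^2 + 27*s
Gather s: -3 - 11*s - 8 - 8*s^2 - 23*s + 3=-8*s^2 - 34*s - 8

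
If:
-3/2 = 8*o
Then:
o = -3/16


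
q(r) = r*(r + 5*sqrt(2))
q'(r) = 2*r + 5*sqrt(2)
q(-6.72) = -2.36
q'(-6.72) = -6.37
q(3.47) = 36.58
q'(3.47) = 14.01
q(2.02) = 18.36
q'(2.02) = 11.11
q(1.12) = 9.17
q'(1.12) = 9.31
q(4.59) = 53.52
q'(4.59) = 16.25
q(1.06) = 8.62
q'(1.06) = 9.19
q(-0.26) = -1.77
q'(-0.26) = 6.55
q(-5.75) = -7.60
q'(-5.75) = -4.43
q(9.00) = 144.64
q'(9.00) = 25.07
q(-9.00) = 17.36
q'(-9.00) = -10.93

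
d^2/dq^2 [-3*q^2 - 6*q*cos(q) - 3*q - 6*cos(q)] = 6*q*cos(q) + 12*sin(q) + 6*cos(q) - 6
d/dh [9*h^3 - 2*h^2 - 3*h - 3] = 27*h^2 - 4*h - 3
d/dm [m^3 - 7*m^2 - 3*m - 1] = 3*m^2 - 14*m - 3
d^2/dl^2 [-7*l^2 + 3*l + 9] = -14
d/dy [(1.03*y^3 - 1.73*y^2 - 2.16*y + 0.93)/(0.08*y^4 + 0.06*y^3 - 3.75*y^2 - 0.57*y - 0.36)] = (-0.0824*y^6 + 0.2768*y^5 - 3.2403*y^4 - 1.2126*y^3 - 8.3937*y^2 + 8.2206*y + 1.3077)/(0.0064*y^8 + 0.0096*y^7 - 0.5964*y^6 - 0.5412*y^5 + 13.9365*y^4 + 4.2318*y^3 + 3.0249*y^2 + 0.4104*y + 0.1296)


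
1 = 1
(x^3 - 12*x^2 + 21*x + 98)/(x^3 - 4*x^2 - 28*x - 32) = (x^2 - 14*x + 49)/(x^2 - 6*x - 16)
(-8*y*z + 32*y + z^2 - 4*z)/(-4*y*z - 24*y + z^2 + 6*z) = (8*y*z - 32*y - z^2 + 4*z)/(4*y*z + 24*y - z^2 - 6*z)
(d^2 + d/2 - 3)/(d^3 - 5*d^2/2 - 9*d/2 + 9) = 1/(d - 3)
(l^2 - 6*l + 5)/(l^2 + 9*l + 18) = (l^2 - 6*l + 5)/(l^2 + 9*l + 18)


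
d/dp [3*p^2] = 6*p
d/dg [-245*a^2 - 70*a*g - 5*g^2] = -70*a - 10*g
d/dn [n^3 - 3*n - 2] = 3*n^2 - 3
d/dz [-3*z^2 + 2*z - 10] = 2 - 6*z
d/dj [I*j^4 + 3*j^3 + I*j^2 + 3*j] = 4*I*j^3 + 9*j^2 + 2*I*j + 3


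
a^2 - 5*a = a*(a - 5)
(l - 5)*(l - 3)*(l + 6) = l^3 - 2*l^2 - 33*l + 90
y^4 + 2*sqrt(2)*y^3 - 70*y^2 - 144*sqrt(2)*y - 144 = (y - 6*sqrt(2))*(y + sqrt(2))^2*(y + 6*sqrt(2))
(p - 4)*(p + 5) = p^2 + p - 20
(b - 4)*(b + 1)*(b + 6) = b^3 + 3*b^2 - 22*b - 24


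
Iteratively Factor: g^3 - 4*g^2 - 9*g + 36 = (g - 4)*(g^2 - 9) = (g - 4)*(g - 3)*(g + 3)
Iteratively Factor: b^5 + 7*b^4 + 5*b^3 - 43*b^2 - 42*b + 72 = (b + 3)*(b^4 + 4*b^3 - 7*b^2 - 22*b + 24) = (b - 2)*(b + 3)*(b^3 + 6*b^2 + 5*b - 12) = (b - 2)*(b + 3)^2*(b^2 + 3*b - 4) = (b - 2)*(b - 1)*(b + 3)^2*(b + 4)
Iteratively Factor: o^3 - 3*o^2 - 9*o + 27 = (o - 3)*(o^2 - 9) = (o - 3)*(o + 3)*(o - 3)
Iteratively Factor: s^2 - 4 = (s - 2)*(s + 2)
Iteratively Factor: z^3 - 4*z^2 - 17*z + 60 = (z - 5)*(z^2 + z - 12) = (z - 5)*(z - 3)*(z + 4)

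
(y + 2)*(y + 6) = y^2 + 8*y + 12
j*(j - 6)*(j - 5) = j^3 - 11*j^2 + 30*j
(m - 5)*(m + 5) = m^2 - 25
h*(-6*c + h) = -6*c*h + h^2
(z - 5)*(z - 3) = z^2 - 8*z + 15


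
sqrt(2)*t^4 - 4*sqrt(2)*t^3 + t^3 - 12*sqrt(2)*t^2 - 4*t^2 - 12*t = t*(t - 6)*(t + 2)*(sqrt(2)*t + 1)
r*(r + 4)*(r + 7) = r^3 + 11*r^2 + 28*r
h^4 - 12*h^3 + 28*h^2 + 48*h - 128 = (h - 8)*(h - 4)*(h - 2)*(h + 2)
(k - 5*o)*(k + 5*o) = k^2 - 25*o^2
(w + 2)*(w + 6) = w^2 + 8*w + 12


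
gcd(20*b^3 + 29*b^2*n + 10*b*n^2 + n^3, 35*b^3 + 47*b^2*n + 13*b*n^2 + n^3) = 5*b^2 + 6*b*n + n^2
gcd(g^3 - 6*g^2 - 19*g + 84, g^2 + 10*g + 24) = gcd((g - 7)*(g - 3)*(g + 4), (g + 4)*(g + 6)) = g + 4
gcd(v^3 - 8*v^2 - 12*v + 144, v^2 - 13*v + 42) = v - 6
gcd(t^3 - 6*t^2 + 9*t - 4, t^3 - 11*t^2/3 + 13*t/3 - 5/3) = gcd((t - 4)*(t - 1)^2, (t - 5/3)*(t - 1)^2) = t^2 - 2*t + 1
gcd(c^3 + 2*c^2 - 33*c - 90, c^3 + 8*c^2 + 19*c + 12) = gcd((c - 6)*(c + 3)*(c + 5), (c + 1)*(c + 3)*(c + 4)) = c + 3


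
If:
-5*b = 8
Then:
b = -8/5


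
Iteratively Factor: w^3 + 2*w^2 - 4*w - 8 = (w + 2)*(w^2 - 4) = (w + 2)^2*(w - 2)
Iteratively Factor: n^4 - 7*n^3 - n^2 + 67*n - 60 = (n - 4)*(n^3 - 3*n^2 - 13*n + 15) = (n - 4)*(n - 1)*(n^2 - 2*n - 15) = (n - 5)*(n - 4)*(n - 1)*(n + 3)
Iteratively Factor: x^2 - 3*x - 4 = (x - 4)*(x + 1)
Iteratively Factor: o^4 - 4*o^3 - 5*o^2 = (o + 1)*(o^3 - 5*o^2) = (o - 5)*(o + 1)*(o^2) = o*(o - 5)*(o + 1)*(o)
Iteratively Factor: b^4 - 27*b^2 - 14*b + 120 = (b + 3)*(b^3 - 3*b^2 - 18*b + 40) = (b + 3)*(b + 4)*(b^2 - 7*b + 10) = (b - 5)*(b + 3)*(b + 4)*(b - 2)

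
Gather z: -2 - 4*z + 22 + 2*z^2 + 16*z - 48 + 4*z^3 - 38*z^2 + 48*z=4*z^3 - 36*z^2 + 60*z - 28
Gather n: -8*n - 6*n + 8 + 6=14 - 14*n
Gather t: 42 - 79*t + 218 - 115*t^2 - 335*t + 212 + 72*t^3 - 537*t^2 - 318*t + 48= 72*t^3 - 652*t^2 - 732*t + 520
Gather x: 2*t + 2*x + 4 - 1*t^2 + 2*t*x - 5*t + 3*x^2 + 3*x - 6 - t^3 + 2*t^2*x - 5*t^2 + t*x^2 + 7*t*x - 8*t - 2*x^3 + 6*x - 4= -t^3 - 6*t^2 - 11*t - 2*x^3 + x^2*(t + 3) + x*(2*t^2 + 9*t + 11) - 6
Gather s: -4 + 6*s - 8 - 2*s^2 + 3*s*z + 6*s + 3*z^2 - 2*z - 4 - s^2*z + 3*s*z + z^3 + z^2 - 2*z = s^2*(-z - 2) + s*(6*z + 12) + z^3 + 4*z^2 - 4*z - 16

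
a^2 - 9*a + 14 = (a - 7)*(a - 2)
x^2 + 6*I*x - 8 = (x + 2*I)*(x + 4*I)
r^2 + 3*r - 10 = (r - 2)*(r + 5)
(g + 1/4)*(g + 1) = g^2 + 5*g/4 + 1/4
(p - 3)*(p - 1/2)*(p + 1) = p^3 - 5*p^2/2 - 2*p + 3/2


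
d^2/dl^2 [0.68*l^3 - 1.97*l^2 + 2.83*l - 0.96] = 4.08*l - 3.94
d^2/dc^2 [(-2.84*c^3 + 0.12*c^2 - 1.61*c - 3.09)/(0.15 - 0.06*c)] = (0.020448*c^3 - 0.15336*c^2 + 0.3834*c + 0.045828)/(0.000216*c^3 - 0.00162*c^2 + 0.00405*c - 0.003375)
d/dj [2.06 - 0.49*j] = -0.490000000000000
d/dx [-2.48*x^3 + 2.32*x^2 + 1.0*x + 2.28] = -7.44*x^2 + 4.64*x + 1.0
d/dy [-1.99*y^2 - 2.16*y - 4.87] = -3.98*y - 2.16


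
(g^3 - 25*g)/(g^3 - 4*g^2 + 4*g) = (g^2 - 25)/(g^2 - 4*g + 4)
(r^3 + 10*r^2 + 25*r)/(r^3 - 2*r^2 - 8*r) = (r^2 + 10*r + 25)/(r^2 - 2*r - 8)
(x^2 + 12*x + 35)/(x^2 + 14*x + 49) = (x + 5)/(x + 7)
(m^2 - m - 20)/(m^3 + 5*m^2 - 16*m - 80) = (m - 5)/(m^2 + m - 20)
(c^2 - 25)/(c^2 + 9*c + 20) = (c - 5)/(c + 4)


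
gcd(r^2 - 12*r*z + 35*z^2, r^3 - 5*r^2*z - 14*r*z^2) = -r + 7*z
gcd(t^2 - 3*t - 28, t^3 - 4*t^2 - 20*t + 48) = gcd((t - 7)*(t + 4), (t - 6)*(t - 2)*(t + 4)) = t + 4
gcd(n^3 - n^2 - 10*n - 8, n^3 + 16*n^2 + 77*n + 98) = n + 2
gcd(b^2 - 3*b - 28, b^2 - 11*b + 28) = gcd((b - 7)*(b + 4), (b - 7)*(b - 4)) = b - 7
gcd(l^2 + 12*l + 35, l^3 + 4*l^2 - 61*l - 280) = l^2 + 12*l + 35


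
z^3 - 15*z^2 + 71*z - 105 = (z - 7)*(z - 5)*(z - 3)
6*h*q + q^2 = q*(6*h + q)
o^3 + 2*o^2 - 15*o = o*(o - 3)*(o + 5)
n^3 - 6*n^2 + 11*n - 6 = (n - 3)*(n - 2)*(n - 1)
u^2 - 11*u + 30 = (u - 6)*(u - 5)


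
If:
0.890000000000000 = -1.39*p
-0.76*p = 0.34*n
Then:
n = 1.43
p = -0.64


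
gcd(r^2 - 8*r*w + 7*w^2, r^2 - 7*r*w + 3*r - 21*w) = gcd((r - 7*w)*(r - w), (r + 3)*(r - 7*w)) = r - 7*w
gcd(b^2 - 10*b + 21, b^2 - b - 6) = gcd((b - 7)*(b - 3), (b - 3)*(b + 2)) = b - 3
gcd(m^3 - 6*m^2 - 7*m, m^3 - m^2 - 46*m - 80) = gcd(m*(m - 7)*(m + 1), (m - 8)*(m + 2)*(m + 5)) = 1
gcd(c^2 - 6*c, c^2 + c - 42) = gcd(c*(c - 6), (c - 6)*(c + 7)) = c - 6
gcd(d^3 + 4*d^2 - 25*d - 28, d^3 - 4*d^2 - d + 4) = d^2 - 3*d - 4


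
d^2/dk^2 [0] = 0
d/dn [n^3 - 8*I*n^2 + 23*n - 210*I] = 3*n^2 - 16*I*n + 23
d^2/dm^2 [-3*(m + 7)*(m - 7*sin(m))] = -21*(m + 7)*sin(m) + 42*cos(m) - 6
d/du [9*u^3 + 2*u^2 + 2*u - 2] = 27*u^2 + 4*u + 2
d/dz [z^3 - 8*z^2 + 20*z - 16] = 3*z^2 - 16*z + 20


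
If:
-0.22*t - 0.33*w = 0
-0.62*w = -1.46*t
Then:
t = 0.00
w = 0.00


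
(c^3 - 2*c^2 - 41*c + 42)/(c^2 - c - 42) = c - 1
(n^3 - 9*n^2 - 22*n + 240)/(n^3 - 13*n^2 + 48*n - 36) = (n^2 - 3*n - 40)/(n^2 - 7*n + 6)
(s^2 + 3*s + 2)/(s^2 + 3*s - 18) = (s^2 + 3*s + 2)/(s^2 + 3*s - 18)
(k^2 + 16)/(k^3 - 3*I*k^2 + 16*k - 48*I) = 1/(k - 3*I)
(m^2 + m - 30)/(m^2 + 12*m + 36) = (m - 5)/(m + 6)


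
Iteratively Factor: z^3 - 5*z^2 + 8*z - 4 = (z - 2)*(z^2 - 3*z + 2) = (z - 2)^2*(z - 1)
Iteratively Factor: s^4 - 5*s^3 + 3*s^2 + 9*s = (s + 1)*(s^3 - 6*s^2 + 9*s) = (s - 3)*(s + 1)*(s^2 - 3*s) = s*(s - 3)*(s + 1)*(s - 3)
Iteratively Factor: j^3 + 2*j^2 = (j + 2)*(j^2) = j*(j + 2)*(j)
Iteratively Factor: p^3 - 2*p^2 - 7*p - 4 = (p + 1)*(p^2 - 3*p - 4) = (p - 4)*(p + 1)*(p + 1)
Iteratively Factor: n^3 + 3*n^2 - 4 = (n + 2)*(n^2 + n - 2) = (n + 2)^2*(n - 1)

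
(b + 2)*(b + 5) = b^2 + 7*b + 10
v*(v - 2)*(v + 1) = v^3 - v^2 - 2*v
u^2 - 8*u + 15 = (u - 5)*(u - 3)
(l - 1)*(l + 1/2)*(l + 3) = l^3 + 5*l^2/2 - 2*l - 3/2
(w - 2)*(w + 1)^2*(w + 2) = w^4 + 2*w^3 - 3*w^2 - 8*w - 4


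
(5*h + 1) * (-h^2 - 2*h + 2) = -5*h^3 - 11*h^2 + 8*h + 2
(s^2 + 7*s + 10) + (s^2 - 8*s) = 2*s^2 - s + 10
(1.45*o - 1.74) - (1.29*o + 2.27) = 0.16*o - 4.01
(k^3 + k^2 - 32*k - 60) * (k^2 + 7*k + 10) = k^5 + 8*k^4 - 15*k^3 - 274*k^2 - 740*k - 600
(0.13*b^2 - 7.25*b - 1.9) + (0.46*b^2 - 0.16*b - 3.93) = 0.59*b^2 - 7.41*b - 5.83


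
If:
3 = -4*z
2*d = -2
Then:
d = -1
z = -3/4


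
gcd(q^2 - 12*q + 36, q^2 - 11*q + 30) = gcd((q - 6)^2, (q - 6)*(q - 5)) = q - 6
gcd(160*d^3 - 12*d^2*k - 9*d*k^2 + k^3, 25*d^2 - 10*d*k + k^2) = 5*d - k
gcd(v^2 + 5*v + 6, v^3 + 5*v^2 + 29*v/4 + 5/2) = v + 2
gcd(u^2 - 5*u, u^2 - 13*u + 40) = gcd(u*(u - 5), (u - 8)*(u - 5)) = u - 5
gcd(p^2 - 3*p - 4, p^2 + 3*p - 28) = p - 4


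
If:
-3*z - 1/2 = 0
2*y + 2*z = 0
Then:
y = 1/6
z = -1/6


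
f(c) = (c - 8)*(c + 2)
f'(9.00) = 12.00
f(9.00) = 11.00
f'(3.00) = 0.00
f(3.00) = -25.00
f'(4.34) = 2.68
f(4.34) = -23.20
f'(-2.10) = -10.20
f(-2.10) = 1.01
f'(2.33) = -1.34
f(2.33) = -24.55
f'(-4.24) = -14.48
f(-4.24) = 27.42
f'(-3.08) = -12.16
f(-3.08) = 11.97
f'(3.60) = 1.20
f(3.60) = -24.64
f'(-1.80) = -9.60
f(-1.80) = -1.96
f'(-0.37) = -6.74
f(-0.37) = -13.64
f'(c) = 2*c - 6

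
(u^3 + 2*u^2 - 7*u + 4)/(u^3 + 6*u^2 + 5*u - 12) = (u - 1)/(u + 3)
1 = 1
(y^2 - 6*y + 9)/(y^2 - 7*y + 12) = (y - 3)/(y - 4)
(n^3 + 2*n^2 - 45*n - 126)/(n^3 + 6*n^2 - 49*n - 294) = (n + 3)/(n + 7)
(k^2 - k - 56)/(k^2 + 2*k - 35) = (k - 8)/(k - 5)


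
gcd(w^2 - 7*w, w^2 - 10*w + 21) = w - 7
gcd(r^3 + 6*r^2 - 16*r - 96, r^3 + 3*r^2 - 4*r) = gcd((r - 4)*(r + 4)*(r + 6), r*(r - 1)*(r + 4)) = r + 4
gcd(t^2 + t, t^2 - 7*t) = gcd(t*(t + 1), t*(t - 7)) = t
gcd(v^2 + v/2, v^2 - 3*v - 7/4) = v + 1/2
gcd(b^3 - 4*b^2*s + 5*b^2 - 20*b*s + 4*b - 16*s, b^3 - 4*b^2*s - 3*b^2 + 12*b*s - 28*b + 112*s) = -b^2 + 4*b*s - 4*b + 16*s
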